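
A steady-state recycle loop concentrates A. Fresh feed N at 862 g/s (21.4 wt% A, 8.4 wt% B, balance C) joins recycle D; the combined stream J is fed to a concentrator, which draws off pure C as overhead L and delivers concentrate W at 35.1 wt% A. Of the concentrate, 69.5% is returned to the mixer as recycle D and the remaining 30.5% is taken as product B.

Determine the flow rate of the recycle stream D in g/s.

1198 g/s

Overall A balance (none leaves overhead): A in fresh feed = A in product, i.e. 862×0.214 = (1−0.695)·W·0.351.
W = 184.47/(0.351×0.305) = 1723.1 g/s.
Recycle D = 0.695×1723.1 = 1197.6 g/s.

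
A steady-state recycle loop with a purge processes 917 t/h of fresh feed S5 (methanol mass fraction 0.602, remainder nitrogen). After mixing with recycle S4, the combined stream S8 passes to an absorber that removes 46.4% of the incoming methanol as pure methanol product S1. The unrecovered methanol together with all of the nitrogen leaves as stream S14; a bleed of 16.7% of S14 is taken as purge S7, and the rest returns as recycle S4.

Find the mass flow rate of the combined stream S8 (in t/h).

3183 t/h

nitrogen enters only via S5 and leaves only via the purge: 917×0.398 = 0.167×(nitrogen in S14), and the absorber passes all nitrogen, so nitrogen in S8 = nitrogen in S14 = 2185.4 t/h.
methanol in S8: m_A = 917×0.602 + (1−0.167)·(1−0.464)·m_A, so m_A = 552.03/0.5535 = 997.33 t/h.
S8 = 997.33 + 2185.4 = 3182.8 t/h.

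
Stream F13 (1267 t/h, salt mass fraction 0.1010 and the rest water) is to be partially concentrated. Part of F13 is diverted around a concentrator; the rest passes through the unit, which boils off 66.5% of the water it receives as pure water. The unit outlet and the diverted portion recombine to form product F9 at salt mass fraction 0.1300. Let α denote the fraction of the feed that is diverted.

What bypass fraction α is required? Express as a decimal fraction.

All 1267×0.101 = 127.97 t/h of salt reaches F9, so F9 = 127.97/0.130 = 984.36 t/h and vapour = 282.64 t/h.
The evaporator receives (1−α)·1267 of feed at 0.899 water and removes 0.665 of that water:
0.665×0.899×(1−α)×1267 = 282.64
(1−α) = 282.64/757.46 = 0.3731;  α = 0.6269.

0.627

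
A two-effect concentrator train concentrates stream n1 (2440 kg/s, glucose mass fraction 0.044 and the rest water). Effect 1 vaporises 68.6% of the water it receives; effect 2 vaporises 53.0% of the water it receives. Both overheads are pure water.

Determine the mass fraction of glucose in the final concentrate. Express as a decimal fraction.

water in feed = 2440×0.956 = 2332.6 kg/s.
After stage 1: water left = (1−0.686)×2332.6 = 732.45; stream total = 839.81 kg/s.
After stage 2: water left = (1−0.530)×732.45 = 344.25; final concentrate = 451.61 kg/s.
glucose fraction = 107.36/451.61 = 0.238.

0.238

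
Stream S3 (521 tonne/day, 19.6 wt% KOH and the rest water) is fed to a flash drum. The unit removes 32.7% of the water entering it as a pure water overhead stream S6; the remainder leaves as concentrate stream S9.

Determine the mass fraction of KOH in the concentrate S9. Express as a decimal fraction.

KOH is not removed: 521×0.196 = 102.12 tonne/day of KOH enters S9.
water entering = 521×0.804 = 418.88 tonne/day; overhead removed = 0.327×418.88 = 136.98 tonne/day.
Concentrate = 521 − 136.98 = 384.02 tonne/day.
Mass fraction = 102.12/384.02 = 0.266.

0.266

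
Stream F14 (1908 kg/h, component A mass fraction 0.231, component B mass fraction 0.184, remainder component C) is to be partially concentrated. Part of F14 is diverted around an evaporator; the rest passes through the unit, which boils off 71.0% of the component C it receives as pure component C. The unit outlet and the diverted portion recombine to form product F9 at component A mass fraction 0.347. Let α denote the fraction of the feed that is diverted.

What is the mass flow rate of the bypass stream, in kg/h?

All 1908×0.231 = 440.75 kg/h of component A reaches F9, so F9 = 440.75/0.347 = 1270.2 kg/h and vapour = 637.83 kg/h.
The evaporator receives (1−α)·1908 of feed at 0.585 component C and removes 0.710 of that component C:
0.710×0.585×(1−α)×1908 = 637.83
(1−α) = 637.83/792.49 = 0.8048;  α = 0.1952.
Bypass flow = 0.1952×1908 = 372.35 kg/h.

372.3 kg/h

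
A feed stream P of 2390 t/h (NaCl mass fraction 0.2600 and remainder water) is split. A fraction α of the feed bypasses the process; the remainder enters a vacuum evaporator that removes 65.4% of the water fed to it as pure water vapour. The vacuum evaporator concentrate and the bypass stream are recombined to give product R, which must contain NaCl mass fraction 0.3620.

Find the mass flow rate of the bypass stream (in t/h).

998.5 t/h

All 2390×0.260 = 621.4 t/h of NaCl reaches R, so R = 621.4/0.362 = 1716.6 t/h and vapour = 673.43 t/h.
The evaporator receives (1−α)·2390 of feed at 0.740 water and removes 0.654 of that water:
0.654×0.740×(1−α)×2390 = 673.43
(1−α) = 673.43/1156.7 = 0.5822;  α = 0.4178.
Bypass flow = 0.4178×2390 = 998.51 t/h.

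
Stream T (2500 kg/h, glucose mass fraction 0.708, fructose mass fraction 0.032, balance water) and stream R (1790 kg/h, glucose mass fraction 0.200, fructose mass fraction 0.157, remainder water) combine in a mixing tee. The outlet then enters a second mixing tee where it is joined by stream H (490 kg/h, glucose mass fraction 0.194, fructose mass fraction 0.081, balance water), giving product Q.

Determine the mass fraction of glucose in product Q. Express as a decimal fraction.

0.465

Overall, product flow = 4780 kg/h.
glucose in = 2500×0.708 + 1790×0.200 + 490×0.194 = 2223.1 kg/h.
glucose fraction in Q = 0.465.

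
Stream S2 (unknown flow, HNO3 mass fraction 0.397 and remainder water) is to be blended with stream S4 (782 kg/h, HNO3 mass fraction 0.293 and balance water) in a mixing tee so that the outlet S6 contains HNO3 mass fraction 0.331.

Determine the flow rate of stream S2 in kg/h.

450.2 kg/h

Let S2 be the unknown flow. Total out = 782 + S2.
HNO3 balance: 229.13 + 0.397·S2 = 0.331·(782 + S2)
(0.397 − 0.331)·S2 = 0.331×782 − 229.13 = 29.716
S2 = 29.716 / 0.066 = 450.24 kg/h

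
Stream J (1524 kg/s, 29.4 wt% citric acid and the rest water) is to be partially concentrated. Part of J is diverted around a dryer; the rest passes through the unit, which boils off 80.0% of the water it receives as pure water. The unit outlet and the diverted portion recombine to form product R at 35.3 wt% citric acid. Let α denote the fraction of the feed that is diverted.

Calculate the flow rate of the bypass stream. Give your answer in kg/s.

1073 kg/s

All 1524×0.294 = 448.06 kg/s of citric acid reaches R, so R = 448.06/0.353 = 1269.3 kg/s and vapour = 254.72 kg/s.
The evaporator receives (1−α)·1524 of feed at 0.706 water and removes 0.800 of that water:
0.800×0.706×(1−α)×1524 = 254.72
(1−α) = 254.72/860.76 = 0.2959;  α = 0.7041.
Bypass flow = 0.7041×1524 = 1073 kg/s.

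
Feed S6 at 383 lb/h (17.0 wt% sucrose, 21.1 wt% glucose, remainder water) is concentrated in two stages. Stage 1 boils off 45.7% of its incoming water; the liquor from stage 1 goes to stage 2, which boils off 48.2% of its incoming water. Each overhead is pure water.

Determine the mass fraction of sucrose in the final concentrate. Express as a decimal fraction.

0.306

water in feed = 383×0.619 = 237.08 lb/h.
After stage 1: water left = (1−0.457)×237.08 = 128.73; stream total = 274.66 lb/h.
After stage 2: water left = (1−0.482)×128.73 = 66.684; final concentrate = 212.61 lb/h.
sucrose fraction = 65.11/212.61 = 0.306.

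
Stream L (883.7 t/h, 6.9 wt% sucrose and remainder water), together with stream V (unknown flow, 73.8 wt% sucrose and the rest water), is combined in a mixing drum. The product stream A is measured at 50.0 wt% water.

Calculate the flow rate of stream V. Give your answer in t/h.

Let V be the unknown flow. Total out = 883.7 + V.
water balance: 822.72 + 0.262·V = 0.500·(883.7 + V)
(0.262 − 0.500)·V = 0.500×883.7 − 822.72 = -380.87
V = -380.87 / -0.238 = 1600.3 t/h

1600 t/h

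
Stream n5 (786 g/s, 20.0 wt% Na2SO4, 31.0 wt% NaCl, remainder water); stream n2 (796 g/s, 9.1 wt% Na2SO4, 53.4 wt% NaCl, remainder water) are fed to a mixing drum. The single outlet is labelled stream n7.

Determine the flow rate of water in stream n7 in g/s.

683.6 g/s

water out = water in = 786×0.490 + 796×0.375 = 683.64 g/s.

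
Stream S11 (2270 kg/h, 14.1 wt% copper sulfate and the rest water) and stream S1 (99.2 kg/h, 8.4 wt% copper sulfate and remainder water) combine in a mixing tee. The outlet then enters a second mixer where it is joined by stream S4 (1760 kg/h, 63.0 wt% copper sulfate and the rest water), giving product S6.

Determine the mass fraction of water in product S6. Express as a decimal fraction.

0.6519

Overall, product flow = 4129.2 kg/h.
water in = 2270×0.859 + 99.2×0.916 + 1760×0.370 = 2692 kg/h.
water fraction in S6 = 0.6519.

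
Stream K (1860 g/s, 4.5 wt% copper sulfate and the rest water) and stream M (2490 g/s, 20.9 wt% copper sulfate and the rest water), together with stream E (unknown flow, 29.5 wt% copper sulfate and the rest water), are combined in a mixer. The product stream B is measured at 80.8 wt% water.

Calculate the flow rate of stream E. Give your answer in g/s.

Let E be the unknown flow. Total out = 4350 + E.
water balance: 3745.9 + 0.705·E = 0.808·(4350 + E)
(0.705 − 0.808)·E = 0.808×4350 − 3745.9 = -231.09
E = -231.09 / -0.103 = 2243.6 g/s

2244 g/s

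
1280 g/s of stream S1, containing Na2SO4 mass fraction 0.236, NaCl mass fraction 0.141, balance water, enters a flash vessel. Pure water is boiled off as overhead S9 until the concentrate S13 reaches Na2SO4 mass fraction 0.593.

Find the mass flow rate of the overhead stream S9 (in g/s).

Na2SO4 is conserved: 1280×0.236 = 302.08 g/s all reports to the concentrate.
Concentrate = 302.08/(target fraction) = 509.41 g/s.
Overhead = 1280 − 509.41 = 770.59 g/s.

770.6 g/s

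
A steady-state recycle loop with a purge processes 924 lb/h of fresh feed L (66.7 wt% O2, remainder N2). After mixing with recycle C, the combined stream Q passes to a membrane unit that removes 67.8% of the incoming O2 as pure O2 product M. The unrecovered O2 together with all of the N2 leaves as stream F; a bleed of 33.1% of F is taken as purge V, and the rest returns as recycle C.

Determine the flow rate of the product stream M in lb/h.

532.6 lb/h

O2 in Q: m_A = 924×0.667 + (1−0.331)·(1−0.678)·m_A, so m_A = 616.31/0.7846 = 785.52 lb/h.
Product M = 0.678×785.52 = 532.59 lb/h.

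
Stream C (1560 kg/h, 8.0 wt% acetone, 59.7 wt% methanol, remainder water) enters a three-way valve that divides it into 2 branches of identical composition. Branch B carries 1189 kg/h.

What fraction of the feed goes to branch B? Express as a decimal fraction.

Fraction to B = 1189/1560 = 0.7622.

0.762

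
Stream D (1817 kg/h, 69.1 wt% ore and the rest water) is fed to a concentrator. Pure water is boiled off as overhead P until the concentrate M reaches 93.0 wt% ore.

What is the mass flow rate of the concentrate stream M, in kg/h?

ore is conserved: 1817×0.691 = 1255.5 kg/h all reports to the concentrate.
Concentrate = 1255.5/(target fraction) = 1350.1 kg/h.

1350 kg/h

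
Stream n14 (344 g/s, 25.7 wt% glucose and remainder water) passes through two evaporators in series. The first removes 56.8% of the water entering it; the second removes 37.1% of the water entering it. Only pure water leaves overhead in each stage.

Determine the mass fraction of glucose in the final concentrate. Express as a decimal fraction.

water in feed = 344×0.743 = 255.59 g/s.
After stage 1: water left = (1−0.568)×255.59 = 110.42; stream total = 198.82 g/s.
After stage 2: water left = (1−0.371)×110.42 = 69.452; final concentrate = 157.86 g/s.
glucose fraction = 88.408/157.86 = 0.560.

0.560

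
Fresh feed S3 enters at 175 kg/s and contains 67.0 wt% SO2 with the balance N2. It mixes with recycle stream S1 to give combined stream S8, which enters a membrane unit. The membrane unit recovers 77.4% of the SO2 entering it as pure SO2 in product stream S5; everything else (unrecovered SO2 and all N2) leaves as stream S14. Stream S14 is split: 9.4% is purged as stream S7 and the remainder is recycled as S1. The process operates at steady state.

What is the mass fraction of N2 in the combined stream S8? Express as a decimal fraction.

N2 enters only via S3 and leaves only via the purge: 175×0.330 = 0.094×(N2 in S14), and the membrane unit passes all N2, so N2 in S8 = N2 in S14 = 614.36 kg/s.
SO2 in S8: m_A = 175×0.670 + (1−0.094)·(1−0.774)·m_A, so m_A = 117.25/0.7952 = 147.44 kg/s.
S8 = 147.44 + 614.36 = 761.8 kg/s.
N2 fraction in S8 = 614.36/761.8 = 0.806.

0.806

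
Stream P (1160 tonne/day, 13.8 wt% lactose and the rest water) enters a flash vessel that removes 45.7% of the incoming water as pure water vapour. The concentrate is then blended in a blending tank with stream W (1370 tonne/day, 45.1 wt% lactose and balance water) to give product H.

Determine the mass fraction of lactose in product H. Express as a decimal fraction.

0.375

Vapour removed = 0.457×0.862×1160 = 456.96 tonne/day; concentrate = 703.04 tonne/day.
lactose reaching the mixer = 160.08 (from concentrate) + 1370×0.451 = 777.95 tonne/day.
Product flow = 703.04 + 1370 = 2073 tonne/day; lactose fraction = 0.375.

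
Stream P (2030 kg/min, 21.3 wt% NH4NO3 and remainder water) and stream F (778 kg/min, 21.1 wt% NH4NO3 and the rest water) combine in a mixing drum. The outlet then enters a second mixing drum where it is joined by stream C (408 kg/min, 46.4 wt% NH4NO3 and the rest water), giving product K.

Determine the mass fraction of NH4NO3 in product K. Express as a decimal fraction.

Overall, product flow = 3216 kg/min.
NH4NO3 in = 2030×0.213 + 778×0.211 + 408×0.464 = 785.86 kg/min.
NH4NO3 fraction in K = 0.2444.

0.2444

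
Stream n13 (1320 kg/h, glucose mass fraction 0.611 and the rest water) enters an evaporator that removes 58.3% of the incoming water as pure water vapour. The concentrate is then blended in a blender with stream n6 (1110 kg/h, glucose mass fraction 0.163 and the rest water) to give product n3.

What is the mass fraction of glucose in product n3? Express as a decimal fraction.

Vapour removed = 0.583×0.389×1320 = 299.36 kg/h; concentrate = 1020.6 kg/h.
glucose reaching the mixer = 806.52 (from concentrate) + 1110×0.163 = 987.45 kg/h.
Product flow = 1020.6 + 1110 = 2130.6 kg/h; glucose fraction = 0.463.

0.463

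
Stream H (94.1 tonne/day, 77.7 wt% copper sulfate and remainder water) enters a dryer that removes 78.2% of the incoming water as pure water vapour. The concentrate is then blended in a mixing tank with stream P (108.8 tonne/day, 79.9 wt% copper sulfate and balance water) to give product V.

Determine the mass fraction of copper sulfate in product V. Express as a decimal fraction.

Vapour removed = 0.782×0.223×94.1 = 16.41 tonne/day; concentrate = 77.69 tonne/day.
copper sulfate reaching the mixer = 73.116 (from concentrate) + 108.8×0.799 = 160.05 tonne/day.
Product flow = 77.69 + 108.8 = 186.49 tonne/day; copper sulfate fraction = 0.8582.

0.8582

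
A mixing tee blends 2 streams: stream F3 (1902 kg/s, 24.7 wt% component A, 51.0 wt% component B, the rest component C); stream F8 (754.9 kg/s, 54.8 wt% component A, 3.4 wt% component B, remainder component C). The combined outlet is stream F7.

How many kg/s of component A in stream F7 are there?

883.5 kg/s

component A out = component A in = 1902×0.247 + 754.9×0.548 = 883.48 kg/s.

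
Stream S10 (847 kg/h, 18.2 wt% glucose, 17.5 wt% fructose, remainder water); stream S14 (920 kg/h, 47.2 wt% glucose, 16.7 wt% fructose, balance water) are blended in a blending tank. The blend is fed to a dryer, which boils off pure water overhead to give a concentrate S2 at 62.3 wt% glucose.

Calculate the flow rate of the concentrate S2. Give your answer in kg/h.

944.5 kg/h

glucose entering = 847×0.182 + 920×0.472 = 588.39 kg/h.
All glucose reports to S2, so S2 = 588.39/0.623 = 944.45 kg/h.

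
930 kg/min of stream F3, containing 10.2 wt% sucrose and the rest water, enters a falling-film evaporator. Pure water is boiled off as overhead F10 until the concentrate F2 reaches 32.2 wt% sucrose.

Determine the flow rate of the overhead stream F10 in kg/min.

sucrose is conserved: 930×0.102 = 94.86 kg/min all reports to the concentrate.
Concentrate = 94.86/(target fraction) = 294.6 kg/min.
Overhead = 930 − 294.6 = 635.4 kg/min.

635.4 kg/min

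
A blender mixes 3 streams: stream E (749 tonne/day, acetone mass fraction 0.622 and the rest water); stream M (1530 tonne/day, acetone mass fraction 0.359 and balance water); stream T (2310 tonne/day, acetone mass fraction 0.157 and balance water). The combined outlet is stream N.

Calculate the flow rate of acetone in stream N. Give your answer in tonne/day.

1378 tonne/day

acetone out = acetone in = 749×0.622 + 1530×0.359 + 2310×0.157 = 1377.8 tonne/day.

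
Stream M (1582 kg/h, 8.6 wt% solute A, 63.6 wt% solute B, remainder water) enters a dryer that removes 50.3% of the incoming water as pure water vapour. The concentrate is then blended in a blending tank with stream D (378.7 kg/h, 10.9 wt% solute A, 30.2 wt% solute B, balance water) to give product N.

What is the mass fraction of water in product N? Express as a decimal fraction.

0.254

Vapour removed = 0.503×0.278×1582 = 221.22 kg/h; concentrate = 1360.8 kg/h.
water reaching the mixer = 218.58 (from concentrate) + 378.7×0.589 = 441.63 kg/h.
Product flow = 1360.8 + 378.7 = 1739.5 kg/h; water fraction = 0.254.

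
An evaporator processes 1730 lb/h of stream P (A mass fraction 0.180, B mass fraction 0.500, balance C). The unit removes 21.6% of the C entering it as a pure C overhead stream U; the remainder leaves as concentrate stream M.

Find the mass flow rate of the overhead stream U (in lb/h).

C entering = 1730×0.320 = 553.6 lb/h; overhead removed = 0.216×553.6 = 119.58 lb/h.

119.6 lb/h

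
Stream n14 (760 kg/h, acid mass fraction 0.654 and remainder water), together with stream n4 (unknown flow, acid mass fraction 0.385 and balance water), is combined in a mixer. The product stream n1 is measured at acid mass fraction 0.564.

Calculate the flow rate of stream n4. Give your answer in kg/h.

382.1 kg/h

Let n4 be the unknown flow. Total out = 760 + n4.
acid balance: 497.04 + 0.385·n4 = 0.564·(760 + n4)
(0.385 − 0.564)·n4 = 0.564×760 − 497.04 = -68.4
n4 = -68.4 / -0.179 = 382.12 kg/h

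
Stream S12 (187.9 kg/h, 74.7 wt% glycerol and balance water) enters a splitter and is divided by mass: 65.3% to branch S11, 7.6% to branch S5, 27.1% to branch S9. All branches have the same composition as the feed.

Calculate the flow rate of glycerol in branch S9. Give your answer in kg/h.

38.04 kg/h

Branch S9 total = 0.271×187.9 = 50.921 kg/h.
glycerol in S9 = 0.747×50.921 = 38.038 kg/h.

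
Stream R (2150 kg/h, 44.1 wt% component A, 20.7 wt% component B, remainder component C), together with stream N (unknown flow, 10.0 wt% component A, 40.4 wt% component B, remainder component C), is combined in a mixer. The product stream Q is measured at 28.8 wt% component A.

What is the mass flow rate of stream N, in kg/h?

Let N be the unknown flow. Total out = 2150 + N.
component A balance: 948.15 + 0.100·N = 0.288·(2150 + N)
(0.100 − 0.288)·N = 0.288×2150 − 948.15 = -328.95
N = -328.95 / -0.188 = 1749.7 kg/h

1750 kg/h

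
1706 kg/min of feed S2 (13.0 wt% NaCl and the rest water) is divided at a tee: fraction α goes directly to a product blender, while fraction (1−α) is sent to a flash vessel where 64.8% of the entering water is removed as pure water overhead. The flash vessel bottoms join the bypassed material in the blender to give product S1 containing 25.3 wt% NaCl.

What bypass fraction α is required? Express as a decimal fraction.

All 1706×0.130 = 221.78 kg/min of NaCl reaches S1, so S1 = 221.78/0.253 = 876.6 kg/min and vapour = 829.4 kg/min.
The evaporator receives (1−α)·1706 of feed at 0.870 water and removes 0.648 of that water:
0.648×0.870×(1−α)×1706 = 829.4
(1−α) = 829.4/961.77 = 0.8624;  α = 0.1376.

0.138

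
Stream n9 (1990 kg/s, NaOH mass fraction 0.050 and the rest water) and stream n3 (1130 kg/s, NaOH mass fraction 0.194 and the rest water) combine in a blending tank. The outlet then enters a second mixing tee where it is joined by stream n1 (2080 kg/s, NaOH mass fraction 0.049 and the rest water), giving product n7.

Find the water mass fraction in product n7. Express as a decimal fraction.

Overall, product flow = 5200 kg/s.
water in = 1990×0.950 + 1130×0.806 + 2080×0.951 = 4779.4 kg/s.
water fraction in n7 = 0.919.

0.919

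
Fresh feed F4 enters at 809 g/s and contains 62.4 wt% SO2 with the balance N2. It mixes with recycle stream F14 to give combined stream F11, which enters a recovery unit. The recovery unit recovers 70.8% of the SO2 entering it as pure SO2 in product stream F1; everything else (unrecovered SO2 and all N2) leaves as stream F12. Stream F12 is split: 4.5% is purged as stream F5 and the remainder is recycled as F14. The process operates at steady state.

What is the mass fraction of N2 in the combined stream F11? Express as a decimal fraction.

N2 enters only via F4 and leaves only via the purge: 809×0.376 = 0.045×(N2 in F12), and the recovery unit passes all N2, so N2 in F11 = N2 in F12 = 6759.6 g/s.
SO2 in F11: m_A = 809×0.624 + (1−0.045)·(1−0.708)·m_A, so m_A = 504.82/0.7211 = 700.02 g/s.
F11 = 700.02 + 6759.6 = 7459.7 g/s.
N2 fraction in F11 = 6759.6/7459.7 = 0.9062.

0.9062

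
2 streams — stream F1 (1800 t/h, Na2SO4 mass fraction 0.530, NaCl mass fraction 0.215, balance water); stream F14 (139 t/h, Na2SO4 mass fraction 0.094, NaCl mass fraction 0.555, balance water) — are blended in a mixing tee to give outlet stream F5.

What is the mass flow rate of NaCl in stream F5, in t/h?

NaCl out = NaCl in = 1800×0.215 + 139×0.555 = 464.14 t/h.

464.1 t/h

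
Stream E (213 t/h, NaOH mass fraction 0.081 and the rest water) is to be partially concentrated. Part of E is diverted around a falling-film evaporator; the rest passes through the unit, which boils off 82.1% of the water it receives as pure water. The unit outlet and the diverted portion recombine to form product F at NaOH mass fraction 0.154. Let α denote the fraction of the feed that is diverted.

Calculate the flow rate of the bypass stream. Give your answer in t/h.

All 213×0.081 = 17.253 t/h of NaOH reaches F, so F = 17.253/0.154 = 112.03 t/h and vapour = 100.97 t/h.
The evaporator receives (1−α)·213 of feed at 0.919 water and removes 0.821 of that water:
0.821×0.919×(1−α)×213 = 100.97
(1−α) = 100.97/160.71 = 0.6283;  α = 0.3717.
Bypass flow = 0.3717×213 = 79.179 t/h.

79.18 t/h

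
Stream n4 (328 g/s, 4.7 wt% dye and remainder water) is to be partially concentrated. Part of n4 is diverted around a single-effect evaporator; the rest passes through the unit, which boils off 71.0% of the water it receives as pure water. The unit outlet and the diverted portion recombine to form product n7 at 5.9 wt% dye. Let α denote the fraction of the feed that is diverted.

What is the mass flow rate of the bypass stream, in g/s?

229.4 g/s

All 328×0.047 = 15.416 g/s of dye reaches n7, so n7 = 15.416/0.059 = 261.29 g/s and vapour = 66.712 g/s.
The evaporator receives (1−α)·328 of feed at 0.953 water and removes 0.710 of that water:
0.710×0.953×(1−α)×328 = 66.712
(1−α) = 66.712/221.93 = 0.3006;  α = 0.6994.
Bypass flow = 0.6994×328 = 229.41 g/s.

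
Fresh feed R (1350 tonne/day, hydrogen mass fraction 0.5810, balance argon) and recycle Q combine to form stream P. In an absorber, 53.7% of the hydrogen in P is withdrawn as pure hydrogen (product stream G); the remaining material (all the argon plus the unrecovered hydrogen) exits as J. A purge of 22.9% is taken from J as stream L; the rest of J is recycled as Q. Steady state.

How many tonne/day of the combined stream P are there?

3690 tonne/day

argon enters only via R and leaves only via the purge: 1350×0.419 = 0.229×(argon in J), and the absorber passes all argon, so argon in P = argon in J = 2470.1 tonne/day.
hydrogen in P: m_A = 1350×0.581 + (1−0.229)·(1−0.537)·m_A, so m_A = 784.35/0.6430 = 1219.8 tonne/day.
P = 1219.8 + 2470.1 = 3689.9 tonne/day.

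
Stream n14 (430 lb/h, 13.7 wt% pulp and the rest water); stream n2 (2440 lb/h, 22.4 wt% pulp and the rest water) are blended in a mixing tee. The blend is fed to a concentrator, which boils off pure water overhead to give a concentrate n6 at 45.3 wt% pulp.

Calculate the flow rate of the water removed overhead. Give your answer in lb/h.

pulp entering = 430×0.137 + 2440×0.224 = 605.47 lb/h.
All pulp reports to n6, so n6 = 605.47/0.453 = 1336.6 lb/h.
Total feed = 2870 lb/h; overhead = 2870 − 1336.6 = 1533.4 lb/h.

1533 lb/h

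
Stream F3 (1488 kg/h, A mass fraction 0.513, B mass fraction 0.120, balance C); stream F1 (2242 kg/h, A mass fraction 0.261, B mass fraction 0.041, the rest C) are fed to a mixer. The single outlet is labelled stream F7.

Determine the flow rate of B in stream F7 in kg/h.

270.5 kg/h

B out = B in = 1488×0.120 + 2242×0.041 = 270.48 kg/h.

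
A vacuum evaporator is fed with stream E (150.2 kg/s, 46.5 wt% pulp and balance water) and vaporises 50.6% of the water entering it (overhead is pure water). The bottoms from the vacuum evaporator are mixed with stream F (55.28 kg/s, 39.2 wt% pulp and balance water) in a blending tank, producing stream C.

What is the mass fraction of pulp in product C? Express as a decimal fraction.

0.5552

Vapour removed = 0.506×0.535×150.2 = 40.661 kg/s; concentrate = 109.54 kg/s.
pulp reaching the mixer = 69.843 (from concentrate) + 55.28×0.392 = 91.513 kg/s.
Product flow = 109.54 + 55.28 = 164.82 kg/s; pulp fraction = 0.5552.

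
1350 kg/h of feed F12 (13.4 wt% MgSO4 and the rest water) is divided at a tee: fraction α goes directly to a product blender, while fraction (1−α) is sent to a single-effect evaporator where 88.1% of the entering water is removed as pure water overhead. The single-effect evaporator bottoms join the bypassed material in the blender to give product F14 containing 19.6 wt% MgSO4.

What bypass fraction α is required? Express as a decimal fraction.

0.585

All 1350×0.134 = 180.9 kg/h of MgSO4 reaches F14, so F14 = 180.9/0.196 = 922.96 kg/h and vapour = 427.04 kg/h.
The evaporator receives (1−α)·1350 of feed at 0.866 water and removes 0.881 of that water:
0.881×0.866×(1−α)×1350 = 427.04
(1−α) = 427.04/1030 = 0.4146;  α = 0.5854.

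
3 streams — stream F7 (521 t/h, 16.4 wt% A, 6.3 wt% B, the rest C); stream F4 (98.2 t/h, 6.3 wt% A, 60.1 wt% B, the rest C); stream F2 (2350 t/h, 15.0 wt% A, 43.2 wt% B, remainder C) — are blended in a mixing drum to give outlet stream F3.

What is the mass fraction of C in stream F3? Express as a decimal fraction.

0.478

Total flow out = 521 + 98.2 + 2350 = 2969.2 t/h.
C in = 521×0.773 + 98.2×0.336 + 2350×0.418 = 1418 t/h.
C mass fraction in F3 = 1418/2969.2 = 0.478.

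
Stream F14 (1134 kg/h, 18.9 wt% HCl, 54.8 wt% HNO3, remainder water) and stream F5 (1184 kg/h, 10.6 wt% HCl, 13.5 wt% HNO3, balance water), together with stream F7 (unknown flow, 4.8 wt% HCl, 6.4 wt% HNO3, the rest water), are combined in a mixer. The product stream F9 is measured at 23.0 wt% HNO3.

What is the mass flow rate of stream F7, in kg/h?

1495 kg/h

Let F7 be the unknown flow. Total out = 2318 + F7.
HNO3 balance: 781.27 + 0.064·F7 = 0.230·(2318 + F7)
(0.064 − 0.230)·F7 = 0.230×2318 − 781.27 = -248.13
F7 = -248.13 / -0.166 = 1494.8 kg/h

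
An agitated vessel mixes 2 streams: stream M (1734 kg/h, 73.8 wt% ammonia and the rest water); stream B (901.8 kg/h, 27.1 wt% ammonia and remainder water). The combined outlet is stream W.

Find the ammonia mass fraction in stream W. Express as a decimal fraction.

0.5782

Total flow out = 1734 + 901.8 = 2635.8 kg/h.
ammonia in = 1734×0.738 + 901.8×0.271 = 1524.1 kg/h.
ammonia mass fraction in W = 1524.1/2635.8 = 0.5782.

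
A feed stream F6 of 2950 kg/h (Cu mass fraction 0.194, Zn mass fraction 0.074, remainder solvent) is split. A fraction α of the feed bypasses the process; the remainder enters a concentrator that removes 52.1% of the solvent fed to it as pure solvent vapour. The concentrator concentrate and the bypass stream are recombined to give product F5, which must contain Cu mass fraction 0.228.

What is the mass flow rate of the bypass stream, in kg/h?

1797 kg/h

All 2950×0.194 = 572.3 kg/h of Cu reaches F5, so F5 = 572.3/0.228 = 2510.1 kg/h and vapour = 439.91 kg/h.
The evaporator receives (1−α)·2950 of feed at 0.732 solvent and removes 0.521 of that solvent:
0.521×0.732×(1−α)×2950 = 439.91
(1−α) = 439.91/1125 = 0.3910;  α = 0.6090.
Bypass flow = 0.6090×2950 = 1796.5 kg/h.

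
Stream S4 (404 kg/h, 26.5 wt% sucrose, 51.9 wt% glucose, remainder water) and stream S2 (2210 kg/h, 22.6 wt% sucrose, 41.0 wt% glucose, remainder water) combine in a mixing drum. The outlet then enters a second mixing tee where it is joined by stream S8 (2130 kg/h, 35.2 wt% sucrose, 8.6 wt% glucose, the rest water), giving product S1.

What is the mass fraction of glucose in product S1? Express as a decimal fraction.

0.2738

Overall, product flow = 4744 kg/h.
glucose in = 404×0.519 + 2210×0.410 + 2130×0.086 = 1299 kg/h.
glucose fraction in S1 = 0.2738.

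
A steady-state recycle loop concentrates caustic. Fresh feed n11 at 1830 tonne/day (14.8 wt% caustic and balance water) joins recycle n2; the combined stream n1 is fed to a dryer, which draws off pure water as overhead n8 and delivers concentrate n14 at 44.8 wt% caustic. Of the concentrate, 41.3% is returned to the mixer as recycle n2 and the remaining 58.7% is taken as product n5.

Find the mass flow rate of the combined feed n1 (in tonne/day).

Overall caustic balance (none leaves overhead): caustic in fresh feed = caustic in product, i.e. 1830×0.148 = (1−0.413)·n14·0.448.
n14 = 270.84/(0.448×0.587) = 1029.9 tonne/day.
Recycle n2 = 0.413×1029.9 = 425.35 tonne/day.
Combined feed n1 = 1830 + 425.35 = 2255.4 tonne/day.

2255 tonne/day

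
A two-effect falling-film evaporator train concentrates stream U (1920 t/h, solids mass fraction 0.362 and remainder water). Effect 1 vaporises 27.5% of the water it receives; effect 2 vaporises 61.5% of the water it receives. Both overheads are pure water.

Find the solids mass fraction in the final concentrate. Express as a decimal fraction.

water in feed = 1920×0.638 = 1225 t/h.
After stage 1: water left = (1−0.275)×1225 = 888.1; stream total = 1583.1 t/h.
After stage 2: water left = (1−0.615)×888.1 = 341.92; final concentrate = 1037 t/h.
solids fraction = 695.04/1037 = 0.670.

0.670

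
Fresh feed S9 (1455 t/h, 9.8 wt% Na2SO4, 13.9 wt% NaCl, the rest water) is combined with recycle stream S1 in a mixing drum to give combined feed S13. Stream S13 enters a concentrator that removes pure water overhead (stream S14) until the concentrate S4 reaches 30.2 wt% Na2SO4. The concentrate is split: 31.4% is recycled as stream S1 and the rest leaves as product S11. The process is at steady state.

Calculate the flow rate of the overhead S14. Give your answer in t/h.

982.8 t/h

Overall Na2SO4 balance (none leaves overhead): Na2SO4 in fresh feed = Na2SO4 in product, i.e. 1455×0.098 = (1−0.314)·S4·0.302.
S4 = 142.59/(0.302×0.686) = 688.27 t/h.
Recycle S1 = 0.314×688.27 = 216.12 t/h.
Combined feed S13 = 1455 + 216.12 = 1671.1 t/h.
Overhead S14 = S13 − S4 = 1671.1 − 688.27 = 982.85 t/h.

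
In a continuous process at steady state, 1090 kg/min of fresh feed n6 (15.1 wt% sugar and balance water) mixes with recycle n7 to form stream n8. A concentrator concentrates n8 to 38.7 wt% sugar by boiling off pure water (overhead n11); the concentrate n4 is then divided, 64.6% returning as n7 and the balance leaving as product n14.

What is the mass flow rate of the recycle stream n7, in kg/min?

Overall sugar balance (none leaves overhead): sugar in fresh feed = sugar in product, i.e. 1090×0.151 = (1−0.646)·n4·0.387.
n4 = 164.59/(0.387×0.354) = 1201.4 kg/min.
Recycle n7 = 0.646×1201.4 = 776.11 kg/min.

776.1 kg/min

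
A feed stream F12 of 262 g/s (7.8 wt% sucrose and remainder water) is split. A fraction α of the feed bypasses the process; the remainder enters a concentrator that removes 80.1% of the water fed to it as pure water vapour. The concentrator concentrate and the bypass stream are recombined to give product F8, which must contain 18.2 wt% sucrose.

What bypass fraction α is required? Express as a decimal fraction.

0.226

All 262×0.078 = 20.436 g/s of sucrose reaches F8, so F8 = 20.436/0.182 = 112.29 g/s and vapour = 149.71 g/s.
The evaporator receives (1−α)·262 of feed at 0.922 water and removes 0.801 of that water:
0.801×0.922×(1−α)×262 = 149.71
(1−α) = 149.71/193.49 = 0.7737;  α = 0.2263.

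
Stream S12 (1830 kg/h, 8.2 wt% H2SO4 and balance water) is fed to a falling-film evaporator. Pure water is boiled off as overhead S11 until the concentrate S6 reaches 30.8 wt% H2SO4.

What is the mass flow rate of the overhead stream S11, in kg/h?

H2SO4 is conserved: 1830×0.082 = 150.06 kg/h all reports to the concentrate.
Concentrate = 150.06/(target fraction) = 487.21 kg/h.
Overhead = 1830 − 487.21 = 1342.8 kg/h.

1343 kg/h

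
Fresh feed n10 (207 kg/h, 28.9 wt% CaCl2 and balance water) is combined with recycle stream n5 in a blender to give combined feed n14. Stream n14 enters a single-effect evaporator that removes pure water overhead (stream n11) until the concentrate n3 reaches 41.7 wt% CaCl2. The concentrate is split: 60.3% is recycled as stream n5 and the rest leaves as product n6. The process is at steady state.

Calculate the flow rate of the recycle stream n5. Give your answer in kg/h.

Overall CaCl2 balance (none leaves overhead): CaCl2 in fresh feed = CaCl2 in product, i.e. 207×0.289 = (1−0.603)·n3·0.417.
n3 = 59.823/(0.417×0.397) = 361.36 kg/h.
Recycle n5 = 0.603×361.36 = 217.9 kg/h.

217.9 kg/h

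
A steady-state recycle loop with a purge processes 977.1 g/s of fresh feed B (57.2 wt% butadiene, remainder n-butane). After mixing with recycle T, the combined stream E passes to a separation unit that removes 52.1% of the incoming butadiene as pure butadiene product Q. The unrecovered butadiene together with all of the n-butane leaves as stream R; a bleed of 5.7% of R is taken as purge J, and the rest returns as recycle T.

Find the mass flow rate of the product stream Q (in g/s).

531.1 g/s

butadiene in E: m_A = 977.1×0.572 + (1−0.057)·(1−0.521)·m_A, so m_A = 558.9/0.5483 = 1019.3 g/s.
Product Q = 0.521×1019.3 = 531.07 g/s.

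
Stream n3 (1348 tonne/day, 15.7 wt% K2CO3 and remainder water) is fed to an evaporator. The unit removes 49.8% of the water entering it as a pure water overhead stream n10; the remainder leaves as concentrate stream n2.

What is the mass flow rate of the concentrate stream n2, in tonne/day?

782.1 tonne/day

water entering = 1348×0.843 = 1136.4 tonne/day; overhead removed = 0.498×1136.4 = 565.91 tonne/day.
Concentrate = 1348 − 565.91 = 782.09 tonne/day.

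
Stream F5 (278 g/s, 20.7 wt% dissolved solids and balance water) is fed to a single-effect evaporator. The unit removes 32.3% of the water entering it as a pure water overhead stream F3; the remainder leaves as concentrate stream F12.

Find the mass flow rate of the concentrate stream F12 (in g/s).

206.8 g/s

water entering = 278×0.793 = 220.45 g/s; overhead removed = 0.323×220.45 = 71.207 g/s.
Concentrate = 278 − 71.207 = 206.79 g/s.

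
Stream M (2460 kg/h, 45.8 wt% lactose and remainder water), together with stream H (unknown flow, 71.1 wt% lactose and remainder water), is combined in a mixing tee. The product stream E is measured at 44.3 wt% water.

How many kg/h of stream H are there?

1581 kg/h

Let H be the unknown flow. Total out = 2460 + H.
water balance: 1333.3 + 0.289·H = 0.443·(2460 + H)
(0.289 − 0.443)·H = 0.443×2460 − 1333.3 = -243.54
H = -243.54 / -0.154 = 1581.4 kg/h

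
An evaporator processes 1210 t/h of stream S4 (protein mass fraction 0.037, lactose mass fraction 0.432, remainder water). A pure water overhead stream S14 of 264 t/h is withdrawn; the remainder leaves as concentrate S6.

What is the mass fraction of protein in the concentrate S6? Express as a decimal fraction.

protein is not removed: 1210×0.037 = 44.77 t/h of protein enters S6.
Concentrate = 1210 − 264 = 946 t/h.
Mass fraction = 44.77/946 = 0.047.

0.047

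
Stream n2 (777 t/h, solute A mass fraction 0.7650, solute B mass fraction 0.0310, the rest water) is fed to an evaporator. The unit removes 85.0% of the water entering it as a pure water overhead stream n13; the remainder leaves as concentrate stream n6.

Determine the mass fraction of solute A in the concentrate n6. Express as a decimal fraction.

solute A is not removed: 777×0.765 = 594.4 t/h of solute A enters n6.
water entering = 777×0.204 = 158.51 t/h; overhead removed = 0.850×158.51 = 134.73 t/h.
Concentrate = 777 − 134.73 = 642.27 t/h.
Mass fraction = 594.4/642.27 = 0.9255.

0.9255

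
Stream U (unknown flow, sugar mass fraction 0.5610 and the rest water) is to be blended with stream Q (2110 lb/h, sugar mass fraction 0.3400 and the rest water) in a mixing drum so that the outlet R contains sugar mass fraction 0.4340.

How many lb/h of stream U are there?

Let U be the unknown flow. Total out = 2110 + U.
sugar balance: 717.4 + 0.561·U = 0.434·(2110 + U)
(0.561 − 0.434)·U = 0.434×2110 − 717.4 = 198.34
U = 198.34 / 0.127 = 1561.7 lb/h

1562 lb/h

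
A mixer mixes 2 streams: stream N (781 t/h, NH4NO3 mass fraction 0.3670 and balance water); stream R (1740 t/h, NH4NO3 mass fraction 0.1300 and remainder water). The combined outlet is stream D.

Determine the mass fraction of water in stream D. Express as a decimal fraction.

Total flow out = 781 + 1740 = 2521 t/h.
water in = 781×0.633 + 1740×0.870 = 2008.2 t/h.
water mass fraction in D = 2008.2/2521 = 0.7966.

0.7966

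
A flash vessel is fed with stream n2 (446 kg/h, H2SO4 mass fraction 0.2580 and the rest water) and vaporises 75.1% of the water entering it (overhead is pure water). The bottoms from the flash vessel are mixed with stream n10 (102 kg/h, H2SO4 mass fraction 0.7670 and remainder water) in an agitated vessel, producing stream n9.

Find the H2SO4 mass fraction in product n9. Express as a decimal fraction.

0.6455

Vapour removed = 0.751×0.742×446 = 248.53 kg/h; concentrate = 197.47 kg/h.
H2SO4 reaching the mixer = 115.07 (from concentrate) + 102×0.767 = 193.3 kg/h.
Product flow = 197.47 + 102 = 299.47 kg/h; H2SO4 fraction = 0.6455.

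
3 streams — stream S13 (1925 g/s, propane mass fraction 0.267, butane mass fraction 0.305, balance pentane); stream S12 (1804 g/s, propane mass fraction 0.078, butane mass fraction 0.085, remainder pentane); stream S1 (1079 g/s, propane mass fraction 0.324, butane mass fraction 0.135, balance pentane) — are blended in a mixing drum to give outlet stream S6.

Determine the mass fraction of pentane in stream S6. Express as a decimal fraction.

Total flow out = 1925 + 1804 + 1079 = 4808 g/s.
pentane in = 1925×0.428 + 1804×0.837 + 1079×0.541 = 2917.6 g/s.
pentane mass fraction in S6 = 2917.6/4808 = 0.607.

0.607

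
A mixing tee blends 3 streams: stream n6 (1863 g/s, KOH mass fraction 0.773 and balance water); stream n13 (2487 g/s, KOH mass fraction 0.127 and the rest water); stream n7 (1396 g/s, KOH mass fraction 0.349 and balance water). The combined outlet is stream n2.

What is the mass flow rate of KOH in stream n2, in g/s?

2243 g/s

KOH out = KOH in = 1863×0.773 + 2487×0.127 + 1396×0.349 = 2243.2 g/s.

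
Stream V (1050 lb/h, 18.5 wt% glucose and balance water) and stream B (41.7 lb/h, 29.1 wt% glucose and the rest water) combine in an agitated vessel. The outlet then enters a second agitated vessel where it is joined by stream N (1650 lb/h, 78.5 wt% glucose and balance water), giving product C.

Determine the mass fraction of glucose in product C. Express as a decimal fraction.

0.548

Overall, product flow = 2741.7 lb/h.
glucose in = 1050×0.185 + 41.7×0.291 + 1650×0.785 = 1501.6 lb/h.
glucose fraction in C = 0.548.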